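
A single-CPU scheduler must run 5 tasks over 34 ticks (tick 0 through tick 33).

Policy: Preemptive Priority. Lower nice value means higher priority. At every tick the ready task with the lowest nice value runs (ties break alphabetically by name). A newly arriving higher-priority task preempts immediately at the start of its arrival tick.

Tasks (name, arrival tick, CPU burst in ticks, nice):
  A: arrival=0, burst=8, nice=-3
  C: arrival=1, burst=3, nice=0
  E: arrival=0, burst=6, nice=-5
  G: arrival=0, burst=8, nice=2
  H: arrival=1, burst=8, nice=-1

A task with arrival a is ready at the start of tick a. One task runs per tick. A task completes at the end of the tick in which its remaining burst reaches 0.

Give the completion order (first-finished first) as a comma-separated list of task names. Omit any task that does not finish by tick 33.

completion order = E, A, H, C, G

t=0: ready={A,E,G} → run E
t=1: ready={A,C,E,G,H} → run E
t=2: ready={A,C,E,G,H} → run E
t=3: ready={A,C,E,G,H} → run E
t=4: ready={A,C,E,G,H} → run E
t=5: ready={A,C,E,G,H} → run E
t=6: ready={A,C,G,H} → run A
t=7: ready={A,C,G,H} → run A
t=8: ready={A,C,G,H} → run A
t=9: ready={A,C,G,H} → run A
t=10: ready={A,C,G,H} → run A
t=11: ready={A,C,G,H} → run A
t=12: ready={A,C,G,H} → run A
t=13: ready={A,C,G,H} → run A
t=14: ready={C,G,H} → run H
t=15: ready={C,G,H} → run H
t=16: ready={C,G,H} → run H
t=17: ready={C,G,H} → run H
t=18: ready={C,G,H} → run H
t=19: ready={C,G,H} → run H
t=20: ready={C,G,H} → run H
t=21: ready={C,G,H} → run H
t=22: ready={C,G} → run C
t=23: ready={C,G} → run C
t=24: ready={C,G} → run C
t=25: ready={G} → run G
t=26: ready={G} → run G
t=27: ready={G} → run G
t=28: ready={G} → run G
t=29: ready={G} → run G
t=30: ready={G} → run G
t=31: ready={G} → run G
t=32: ready={G} → run G
t=33: (idle)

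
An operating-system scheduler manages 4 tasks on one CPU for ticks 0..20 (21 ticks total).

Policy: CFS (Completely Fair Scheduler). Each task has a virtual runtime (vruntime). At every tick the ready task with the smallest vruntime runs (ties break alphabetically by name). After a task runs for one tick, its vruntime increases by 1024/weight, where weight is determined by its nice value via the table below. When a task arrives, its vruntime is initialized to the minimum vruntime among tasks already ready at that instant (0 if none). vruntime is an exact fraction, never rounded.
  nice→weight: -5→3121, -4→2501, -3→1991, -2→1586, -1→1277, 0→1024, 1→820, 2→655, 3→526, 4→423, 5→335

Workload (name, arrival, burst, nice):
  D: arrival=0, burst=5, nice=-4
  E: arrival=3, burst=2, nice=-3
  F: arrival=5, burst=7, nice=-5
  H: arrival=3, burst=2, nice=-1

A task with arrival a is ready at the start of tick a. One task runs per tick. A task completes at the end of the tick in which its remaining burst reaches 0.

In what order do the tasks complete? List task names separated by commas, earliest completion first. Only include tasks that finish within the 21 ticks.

completion order = D, E, H, F

t=0: vr[D=0] → run D
t=1: vr[D=1024/2501] → run D
t=2: vr[D=2048/2501] → run D
t=3: vr[D=3072/2501 E=3072/2501 H=3072/2501] → run D
t=4: vr[D=4096/2501 E=3072/2501 H=3072/2501] → run E
t=5: vr[D=4096/2501 E=8677376/4979491 F=3072/2501 H=3072/2501] → run F
t=6: vr[D=4096/2501 E=8677376/4979491 F=12148736/7805621 H=3072/2501] → run H
t=7: vr[D=4096/2501 E=8677376/4979491 F=12148736/7805621 H=6483968/3193777] → run F
t=8: vr[D=4096/2501 E=8677376/4979491 F=14709760/7805621 H=6483968/3193777] → run D
t=9: vr[E=8677376/4979491 F=14709760/7805621 H=6483968/3193777] → run E
t=10: vr[F=14709760/7805621 H=6483968/3193777] → run F
t=11: vr[F=17270784/7805621 H=6483968/3193777] → run H
t=12: vr[F=17270784/7805621] → run F
t=13: vr[F=19831808/7805621] → run F
t=14: vr[F=22392832/7805621] → run F
t=15: vr[F=24953856/7805621] → run F
t=16: (idle)
t=17: (idle)
t=18: (idle)
t=19: (idle)
t=20: (idle)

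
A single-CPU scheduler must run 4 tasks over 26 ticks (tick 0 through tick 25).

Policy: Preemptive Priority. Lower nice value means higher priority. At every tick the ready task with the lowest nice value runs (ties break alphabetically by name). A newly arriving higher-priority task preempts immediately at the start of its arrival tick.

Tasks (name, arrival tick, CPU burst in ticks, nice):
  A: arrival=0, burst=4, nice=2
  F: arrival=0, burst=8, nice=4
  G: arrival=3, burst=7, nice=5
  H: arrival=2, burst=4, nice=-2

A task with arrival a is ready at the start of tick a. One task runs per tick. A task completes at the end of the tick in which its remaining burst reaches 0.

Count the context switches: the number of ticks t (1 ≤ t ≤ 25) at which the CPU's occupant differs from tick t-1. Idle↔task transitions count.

context switches = 5

t=0: ready={A,F} → run A
t=1: ready={A,F} → run A
t=2: ready={A,F,H} → run H
t=3: ready={A,F,G,H} → run H
t=4: ready={A,F,G,H} → run H
t=5: ready={A,F,G,H} → run H
t=6: ready={A,F,G} → run A
t=7: ready={A,F,G} → run A
t=8: ready={F,G} → run F
t=9: ready={F,G} → run F
t=10: ready={F,G} → run F
t=11: ready={F,G} → run F
t=12: ready={F,G} → run F
t=13: ready={F,G} → run F
t=14: ready={F,G} → run F
t=15: ready={F,G} → run F
t=16: ready={G} → run G
t=17: ready={G} → run G
t=18: ready={G} → run G
t=19: ready={G} → run G
t=20: ready={G} → run G
t=21: ready={G} → run G
t=22: ready={G} → run G
t=23: (idle)
t=24: (idle)
t=25: (idle)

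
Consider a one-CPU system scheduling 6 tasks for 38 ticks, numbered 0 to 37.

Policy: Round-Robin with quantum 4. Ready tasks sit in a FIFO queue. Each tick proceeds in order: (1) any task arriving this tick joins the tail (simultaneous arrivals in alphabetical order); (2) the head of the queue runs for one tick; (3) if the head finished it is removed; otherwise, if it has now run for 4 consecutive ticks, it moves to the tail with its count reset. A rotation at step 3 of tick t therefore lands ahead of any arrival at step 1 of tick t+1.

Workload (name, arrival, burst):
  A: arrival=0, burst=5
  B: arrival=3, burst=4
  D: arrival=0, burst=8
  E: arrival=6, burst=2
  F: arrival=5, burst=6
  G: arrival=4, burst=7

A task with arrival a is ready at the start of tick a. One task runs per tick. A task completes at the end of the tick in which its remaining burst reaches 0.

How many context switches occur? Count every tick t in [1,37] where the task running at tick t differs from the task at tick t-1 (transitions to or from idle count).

context switches = 10

t=0: queue=[A,D] q_used=0 → run A
t=1: queue=[A,D] q_used=1 → run A
t=2: queue=[A,D] q_used=2 → run A
t=3: queue=[A,D,B] q_used=3 → run A
t=4: queue=[D,B,A,G] q_used=0 → run D
t=5: queue=[D,B,A,G,F] q_used=1 → run D
t=6: queue=[D,B,A,G,F,E] q_used=2 → run D
t=7: queue=[D,B,A,G,F,E] q_used=3 → run D
t=8: queue=[B,A,G,F,E,D] q_used=0 → run B
t=9: queue=[B,A,G,F,E,D] q_used=1 → run B
t=10: queue=[B,A,G,F,E,D] q_used=2 → run B
t=11: queue=[B,A,G,F,E,D] q_used=3 → run B
t=12: queue=[A,G,F,E,D] q_used=0 → run A
t=13: queue=[G,F,E,D] q_used=0 → run G
t=14: queue=[G,F,E,D] q_used=1 → run G
t=15: queue=[G,F,E,D] q_used=2 → run G
t=16: queue=[G,F,E,D] q_used=3 → run G
t=17: queue=[F,E,D,G] q_used=0 → run F
t=18: queue=[F,E,D,G] q_used=1 → run F
t=19: queue=[F,E,D,G] q_used=2 → run F
t=20: queue=[F,E,D,G] q_used=3 → run F
t=21: queue=[E,D,G,F] q_used=0 → run E
t=22: queue=[E,D,G,F] q_used=1 → run E
t=23: queue=[D,G,F] q_used=0 → run D
t=24: queue=[D,G,F] q_used=1 → run D
t=25: queue=[D,G,F] q_used=2 → run D
t=26: queue=[D,G,F] q_used=3 → run D
t=27: queue=[G,F] q_used=0 → run G
t=28: queue=[G,F] q_used=1 → run G
t=29: queue=[G,F] q_used=2 → run G
t=30: queue=[F] q_used=0 → run F
t=31: queue=[F] q_used=1 → run F
t=32: (idle)
t=33: (idle)
t=34: (idle)
t=35: (idle)
t=36: (idle)
t=37: (idle)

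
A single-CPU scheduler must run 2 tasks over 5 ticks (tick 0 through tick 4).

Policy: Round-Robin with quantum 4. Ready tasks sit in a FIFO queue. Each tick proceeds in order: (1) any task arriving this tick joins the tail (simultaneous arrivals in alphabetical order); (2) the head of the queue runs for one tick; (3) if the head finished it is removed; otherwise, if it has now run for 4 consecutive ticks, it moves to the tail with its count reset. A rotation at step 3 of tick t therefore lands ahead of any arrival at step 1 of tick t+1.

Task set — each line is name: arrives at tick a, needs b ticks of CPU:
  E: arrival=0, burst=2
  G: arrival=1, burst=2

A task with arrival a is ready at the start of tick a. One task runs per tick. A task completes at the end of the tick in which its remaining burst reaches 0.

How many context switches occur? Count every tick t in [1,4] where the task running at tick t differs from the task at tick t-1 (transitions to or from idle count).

t=0: queue=[E] q_used=0 → run E
t=1: queue=[E,G] q_used=1 → run E
t=2: queue=[G] q_used=0 → run G
t=3: queue=[G] q_used=1 → run G
t=4: (idle)

context switches = 2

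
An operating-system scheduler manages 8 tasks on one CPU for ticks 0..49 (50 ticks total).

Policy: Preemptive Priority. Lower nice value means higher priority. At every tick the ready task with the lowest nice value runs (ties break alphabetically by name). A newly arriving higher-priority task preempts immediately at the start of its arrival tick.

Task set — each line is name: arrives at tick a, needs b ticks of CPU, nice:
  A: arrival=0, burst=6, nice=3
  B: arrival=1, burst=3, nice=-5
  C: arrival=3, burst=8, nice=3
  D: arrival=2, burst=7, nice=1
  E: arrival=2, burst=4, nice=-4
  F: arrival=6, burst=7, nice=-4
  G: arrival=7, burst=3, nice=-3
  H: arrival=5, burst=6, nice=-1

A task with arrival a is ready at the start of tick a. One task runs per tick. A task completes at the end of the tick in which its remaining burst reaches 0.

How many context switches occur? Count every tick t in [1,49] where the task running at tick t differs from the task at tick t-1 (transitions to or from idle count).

context switches = 9

t=0: ready={A} → run A
t=1: ready={A,B} → run B
t=2: ready={A,B,D,E} → run B
t=3: ready={A,B,C,D,E} → run B
t=4: ready={A,C,D,E} → run E
t=5: ready={A,C,D,E,H} → run E
t=6: ready={A,C,D,E,F,H} → run E
t=7: ready={A,C,D,E,F,G,H} → run E
t=8: ready={A,C,D,F,G,H} → run F
t=9: ready={A,C,D,F,G,H} → run F
t=10: ready={A,C,D,F,G,H} → run F
t=11: ready={A,C,D,F,G,H} → run F
t=12: ready={A,C,D,F,G,H} → run F
t=13: ready={A,C,D,F,G,H} → run F
t=14: ready={A,C,D,F,G,H} → run F
t=15: ready={A,C,D,G,H} → run G
t=16: ready={A,C,D,G,H} → run G
t=17: ready={A,C,D,G,H} → run G
t=18: ready={A,C,D,H} → run H
t=19: ready={A,C,D,H} → run H
t=20: ready={A,C,D,H} → run H
t=21: ready={A,C,D,H} → run H
t=22: ready={A,C,D,H} → run H
t=23: ready={A,C,D,H} → run H
t=24: ready={A,C,D} → run D
t=25: ready={A,C,D} → run D
t=26: ready={A,C,D} → run D
t=27: ready={A,C,D} → run D
t=28: ready={A,C,D} → run D
t=29: ready={A,C,D} → run D
t=30: ready={A,C,D} → run D
t=31: ready={A,C} → run A
t=32: ready={A,C} → run A
t=33: ready={A,C} → run A
t=34: ready={A,C} → run A
t=35: ready={A,C} → run A
t=36: ready={C} → run C
t=37: ready={C} → run C
t=38: ready={C} → run C
t=39: ready={C} → run C
t=40: ready={C} → run C
t=41: ready={C} → run C
t=42: ready={C} → run C
t=43: ready={C} → run C
t=44: (idle)
t=45: (idle)
t=46: (idle)
t=47: (idle)
t=48: (idle)
t=49: (idle)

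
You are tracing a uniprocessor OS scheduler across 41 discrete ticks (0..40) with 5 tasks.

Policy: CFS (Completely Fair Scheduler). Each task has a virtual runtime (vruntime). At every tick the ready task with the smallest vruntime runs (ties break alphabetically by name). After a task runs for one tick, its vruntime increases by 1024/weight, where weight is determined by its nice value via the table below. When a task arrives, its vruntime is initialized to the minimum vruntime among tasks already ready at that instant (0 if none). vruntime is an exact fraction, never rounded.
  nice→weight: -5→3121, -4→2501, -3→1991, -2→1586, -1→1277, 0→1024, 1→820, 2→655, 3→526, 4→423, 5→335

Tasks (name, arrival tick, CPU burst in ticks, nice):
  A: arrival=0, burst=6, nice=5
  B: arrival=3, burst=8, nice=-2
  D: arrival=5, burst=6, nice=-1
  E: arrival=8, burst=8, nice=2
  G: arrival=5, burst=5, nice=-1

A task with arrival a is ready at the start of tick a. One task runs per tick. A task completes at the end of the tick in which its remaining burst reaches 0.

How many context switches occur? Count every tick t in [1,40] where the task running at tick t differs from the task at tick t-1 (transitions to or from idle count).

context switches = 26

t=0: vr[A=0] → run A
t=1: vr[A=1024/335] → run A
t=2: vr[A=2048/335] → run A
t=3: vr[A=3072/335 B=3072/335] → run A
t=4: vr[A=4096/335 B=3072/335] → run B
t=5: vr[A=4096/335 B=2607616/265655 D=2607616/265655 G=2607616/265655] → run B
t=6: vr[A=4096/335 B=2779136/265655 D=2607616/265655 G=2607616/265655] → run D
t=7: vr[A=4096/335 B=2779136/265655 D=3601956352/339241435 G=2607616/265655] → run G
t=8: vr[A=4096/335 B=2779136/265655 D=3601956352/339241435 E=2779136/265655 G=3601956352/339241435] → run B
t=9: vr[A=4096/335 B=2950656/265655 D=3601956352/339241435 E=2779136/265655 G=3601956352/339241435] → run E
t=10: vr[A=4096/335 B=2950656/265655 D=3601956352/339241435 E=83694592/6960161 G=3601956352/339241435] → run D
t=11: vr[A=4096/335 B=2950656/265655 D=3873987072/339241435 E=83694592/6960161 G=3601956352/339241435] → run G
t=12: vr[A=4096/335 B=2950656/265655 D=3873987072/339241435 E=83694592/6960161 G=3873987072/339241435] → run B
t=13: vr[A=4096/335 B=3122176/265655 D=3873987072/339241435 E=83694592/6960161 G=3873987072/339241435] → run D
t=14: vr[A=4096/335 B=3122176/265655 D=4146017792/339241435 E=83694592/6960161 G=3873987072/339241435] → run G
t=15: vr[A=4096/335 B=3122176/265655 D=4146017792/339241435 E=83694592/6960161 G=4146017792/339241435] → run B
t=16: vr[A=4096/335 B=3293696/265655 D=4146017792/339241435 E=83694592/6960161 G=4146017792/339241435] → run E
t=17: vr[A=4096/335 B=3293696/265655 D=4146017792/339241435 E=472879104/34800805 G=4146017792/339241435] → run D
t=18: vr[A=4096/335 B=3293696/265655 D=4418048512/339241435 E=472879104/34800805 G=4146017792/339241435] → run G
t=19: vr[A=4096/335 B=3293696/265655 D=4418048512/339241435 E=472879104/34800805 G=4418048512/339241435] → run A
t=20: vr[A=1024/67 B=3293696/265655 D=4418048512/339241435 E=472879104/34800805 G=4418048512/339241435] → run B
t=21: vr[A=1024/67 B=3465216/265655 D=4418048512/339241435 E=472879104/34800805 G=4418048512/339241435] → run D
t=22: vr[A=1024/67 B=3465216/265655 D=4690079232/339241435 E=472879104/34800805 G=4418048512/339241435] → run G
t=23: vr[A=1024/67 B=3465216/265655 D=4690079232/339241435 E=472879104/34800805] → run B
t=24: vr[A=1024/67 B=3636736/265655 D=4690079232/339241435 E=472879104/34800805] → run E
t=25: vr[A=1024/67 B=3636736/265655 D=4690079232/339241435 E=527285248/34800805] → run B
t=26: vr[A=1024/67 D=4690079232/339241435 E=527285248/34800805] → run D
t=27: vr[A=1024/67 E=527285248/34800805] → run E
t=28: vr[A=1024/67 E=581691392/34800805] → run A
t=29: vr[E=581691392/34800805] → run E
t=30: vr[E=636097536/34800805] → run E
t=31: vr[E=138100736/6960161] → run E
t=32: vr[E=744909824/34800805] → run E
t=33: (idle)
t=34: (idle)
t=35: (idle)
t=36: (idle)
t=37: (idle)
t=38: (idle)
t=39: (idle)
t=40: (idle)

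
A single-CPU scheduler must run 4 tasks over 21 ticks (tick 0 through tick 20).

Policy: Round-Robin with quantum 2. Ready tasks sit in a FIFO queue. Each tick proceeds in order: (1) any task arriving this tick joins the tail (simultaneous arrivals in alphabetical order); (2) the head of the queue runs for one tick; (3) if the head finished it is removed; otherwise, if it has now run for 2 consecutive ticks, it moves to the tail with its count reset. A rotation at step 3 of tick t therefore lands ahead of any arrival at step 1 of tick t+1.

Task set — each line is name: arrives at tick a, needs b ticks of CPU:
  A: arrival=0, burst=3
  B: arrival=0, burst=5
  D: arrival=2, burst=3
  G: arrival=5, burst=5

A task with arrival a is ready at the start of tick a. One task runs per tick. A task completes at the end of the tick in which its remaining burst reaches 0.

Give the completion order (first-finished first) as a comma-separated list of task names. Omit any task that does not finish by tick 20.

t=0: queue=[A,B] q_used=0 → run A
t=1: queue=[A,B] q_used=1 → run A
t=2: queue=[B,A,D] q_used=0 → run B
t=3: queue=[B,A,D] q_used=1 → run B
t=4: queue=[A,D,B] q_used=0 → run A
t=5: queue=[D,B,G] q_used=0 → run D
t=6: queue=[D,B,G] q_used=1 → run D
t=7: queue=[B,G,D] q_used=0 → run B
t=8: queue=[B,G,D] q_used=1 → run B
t=9: queue=[G,D,B] q_used=0 → run G
t=10: queue=[G,D,B] q_used=1 → run G
t=11: queue=[D,B,G] q_used=0 → run D
t=12: queue=[B,G] q_used=0 → run B
t=13: queue=[G] q_used=0 → run G
t=14: queue=[G] q_used=1 → run G
t=15: queue=[G] q_used=0 → run G
t=16: (idle)
t=17: (idle)
t=18: (idle)
t=19: (idle)
t=20: (idle)

completion order = A, D, B, G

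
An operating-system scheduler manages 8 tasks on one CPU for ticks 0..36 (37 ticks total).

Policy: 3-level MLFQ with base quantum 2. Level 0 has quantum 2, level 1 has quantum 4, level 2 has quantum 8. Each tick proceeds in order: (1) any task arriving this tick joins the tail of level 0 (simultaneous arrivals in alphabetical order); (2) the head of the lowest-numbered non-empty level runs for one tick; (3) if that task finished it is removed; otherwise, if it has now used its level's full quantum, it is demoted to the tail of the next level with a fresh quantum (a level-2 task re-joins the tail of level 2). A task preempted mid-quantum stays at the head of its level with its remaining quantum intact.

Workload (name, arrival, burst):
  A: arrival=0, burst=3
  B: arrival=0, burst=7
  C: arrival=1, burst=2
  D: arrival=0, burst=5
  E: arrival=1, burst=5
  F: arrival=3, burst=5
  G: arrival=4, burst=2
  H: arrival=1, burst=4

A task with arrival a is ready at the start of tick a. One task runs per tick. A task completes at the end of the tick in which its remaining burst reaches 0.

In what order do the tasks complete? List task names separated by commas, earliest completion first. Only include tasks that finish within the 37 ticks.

completion order = C, G, A, D, E, H, F, B

t=0: L0/L1/L2 = ABD/-/- → run A
t=1: L0/L1/L2 = ABDCEH/-/- → run A
t=2: L0/L1/L2 = BDCEH/A/- → run B
t=3: L0/L1/L2 = BDCEHF/A/- → run B
t=4: L0/L1/L2 = DCEHFG/AB/- → run D
t=5: L0/L1/L2 = DCEHFG/AB/- → run D
t=6: L0/L1/L2 = CEHFG/ABD/- → run C
t=7: L0/L1/L2 = CEHFG/ABD/- → run C
t=8: L0/L1/L2 = EHFG/ABD/- → run E
t=9: L0/L1/L2 = EHFG/ABD/- → run E
t=10: L0/L1/L2 = HFG/ABDE/- → run H
t=11: L0/L1/L2 = HFG/ABDE/- → run H
t=12: L0/L1/L2 = FG/ABDEH/- → run F
t=13: L0/L1/L2 = FG/ABDEH/- → run F
t=14: L0/L1/L2 = G/ABDEHF/- → run G
t=15: L0/L1/L2 = G/ABDEHF/- → run G
t=16: L0/L1/L2 = -/ABDEHF/- → run A
t=17: L0/L1/L2 = -/BDEHF/- → run B
t=18: L0/L1/L2 = -/BDEHF/- → run B
t=19: L0/L1/L2 = -/BDEHF/- → run B
t=20: L0/L1/L2 = -/BDEHF/- → run B
t=21: L0/L1/L2 = -/DEHF/B → run D
t=22: L0/L1/L2 = -/DEHF/B → run D
t=23: L0/L1/L2 = -/DEHF/B → run D
t=24: L0/L1/L2 = -/EHF/B → run E
t=25: L0/L1/L2 = -/EHF/B → run E
t=26: L0/L1/L2 = -/EHF/B → run E
t=27: L0/L1/L2 = -/HF/B → run H
t=28: L0/L1/L2 = -/HF/B → run H
t=29: L0/L1/L2 = -/F/B → run F
t=30: L0/L1/L2 = -/F/B → run F
t=31: L0/L1/L2 = -/F/B → run F
t=32: L0/L1/L2 = -/-/B → run B
t=33: (idle)
t=34: (idle)
t=35: (idle)
t=36: (idle)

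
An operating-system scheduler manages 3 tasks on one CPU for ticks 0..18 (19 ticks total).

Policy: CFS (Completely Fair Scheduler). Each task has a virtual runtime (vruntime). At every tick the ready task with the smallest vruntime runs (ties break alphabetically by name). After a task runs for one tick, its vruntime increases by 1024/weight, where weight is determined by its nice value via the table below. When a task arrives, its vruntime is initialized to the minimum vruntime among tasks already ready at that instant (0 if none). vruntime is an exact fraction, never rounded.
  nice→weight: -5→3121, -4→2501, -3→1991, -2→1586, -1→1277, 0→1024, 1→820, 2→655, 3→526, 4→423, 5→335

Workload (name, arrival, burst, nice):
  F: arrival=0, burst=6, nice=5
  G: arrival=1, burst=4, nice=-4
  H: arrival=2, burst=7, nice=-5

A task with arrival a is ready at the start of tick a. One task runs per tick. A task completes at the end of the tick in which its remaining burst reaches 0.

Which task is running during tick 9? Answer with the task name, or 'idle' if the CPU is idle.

t=0: vr[F=0] → run F
t=1: vr[F=1024/335 G=1024/335] → run F
t=2: vr[F=2048/335 G=1024/335 H=1024/335] → run G
t=3: vr[F=2048/335 G=2904064/837835 H=1024/335] → run H
t=4: vr[F=2048/335 G=2904064/837835 H=3538944/1045535] → run H
t=5: vr[F=2048/335 G=2904064/837835 H=3881984/1045535] → run G
t=6: vr[F=2048/335 G=3247104/837835 H=3881984/1045535] → run H
t=7: vr[F=2048/335 G=3247104/837835 H=4225024/1045535] → run G
t=8: vr[F=2048/335 G=3590144/837835 H=4225024/1045535] → run H
t=9: vr[F=2048/335 G=3590144/837835 H=4568064/1045535] → run G
t=10: vr[F=2048/335 H=4568064/1045535] → run H
t=11: vr[F=2048/335 H=4911104/1045535] → run H
t=12: vr[F=2048/335 H=5254144/1045535] → run H
t=13: vr[F=2048/335] → run F
t=14: vr[F=3072/335] → run F
t=15: vr[F=4096/335] → run F
t=16: vr[F=1024/67] → run F
t=17: (idle)
t=18: (idle)

running at tick 9 = G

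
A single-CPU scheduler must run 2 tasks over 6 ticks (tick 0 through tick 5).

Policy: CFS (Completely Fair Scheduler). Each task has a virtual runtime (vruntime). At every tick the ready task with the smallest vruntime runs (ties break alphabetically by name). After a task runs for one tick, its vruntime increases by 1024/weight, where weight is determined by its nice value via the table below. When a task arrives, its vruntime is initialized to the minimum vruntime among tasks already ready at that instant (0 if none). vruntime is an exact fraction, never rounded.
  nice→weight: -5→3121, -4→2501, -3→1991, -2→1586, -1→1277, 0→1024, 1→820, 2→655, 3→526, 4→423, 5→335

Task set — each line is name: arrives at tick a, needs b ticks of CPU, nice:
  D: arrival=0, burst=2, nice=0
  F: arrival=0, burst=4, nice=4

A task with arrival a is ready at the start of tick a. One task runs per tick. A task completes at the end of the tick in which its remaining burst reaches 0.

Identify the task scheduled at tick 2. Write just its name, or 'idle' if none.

running at tick 2 = D

t=0: vr[D=0 F=0] → run D
t=1: vr[D=1 F=0] → run F
t=2: vr[D=1 F=1024/423] → run D
t=3: vr[F=1024/423] → run F
t=4: vr[F=2048/423] → run F
t=5: vr[F=1024/141] → run F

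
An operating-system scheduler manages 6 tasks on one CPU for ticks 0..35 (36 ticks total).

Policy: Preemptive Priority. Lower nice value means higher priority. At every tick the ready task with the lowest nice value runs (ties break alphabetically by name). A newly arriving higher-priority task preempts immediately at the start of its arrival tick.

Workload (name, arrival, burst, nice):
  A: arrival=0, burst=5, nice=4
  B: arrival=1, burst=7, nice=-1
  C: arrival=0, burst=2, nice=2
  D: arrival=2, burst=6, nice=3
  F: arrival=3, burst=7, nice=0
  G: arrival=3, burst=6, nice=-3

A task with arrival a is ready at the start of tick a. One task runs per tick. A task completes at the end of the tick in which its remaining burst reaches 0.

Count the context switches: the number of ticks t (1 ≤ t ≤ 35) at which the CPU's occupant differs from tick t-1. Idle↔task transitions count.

context switches = 8

t=0: ready={A,C} → run C
t=1: ready={A,B,C} → run B
t=2: ready={A,B,C,D} → run B
t=3: ready={A,B,C,D,F,G} → run G
t=4: ready={A,B,C,D,F,G} → run G
t=5: ready={A,B,C,D,F,G} → run G
t=6: ready={A,B,C,D,F,G} → run G
t=7: ready={A,B,C,D,F,G} → run G
t=8: ready={A,B,C,D,F,G} → run G
t=9: ready={A,B,C,D,F} → run B
t=10: ready={A,B,C,D,F} → run B
t=11: ready={A,B,C,D,F} → run B
t=12: ready={A,B,C,D,F} → run B
t=13: ready={A,B,C,D,F} → run B
t=14: ready={A,C,D,F} → run F
t=15: ready={A,C,D,F} → run F
t=16: ready={A,C,D,F} → run F
t=17: ready={A,C,D,F} → run F
t=18: ready={A,C,D,F} → run F
t=19: ready={A,C,D,F} → run F
t=20: ready={A,C,D,F} → run F
t=21: ready={A,C,D} → run C
t=22: ready={A,D} → run D
t=23: ready={A,D} → run D
t=24: ready={A,D} → run D
t=25: ready={A,D} → run D
t=26: ready={A,D} → run D
t=27: ready={A,D} → run D
t=28: ready={A} → run A
t=29: ready={A} → run A
t=30: ready={A} → run A
t=31: ready={A} → run A
t=32: ready={A} → run A
t=33: (idle)
t=34: (idle)
t=35: (idle)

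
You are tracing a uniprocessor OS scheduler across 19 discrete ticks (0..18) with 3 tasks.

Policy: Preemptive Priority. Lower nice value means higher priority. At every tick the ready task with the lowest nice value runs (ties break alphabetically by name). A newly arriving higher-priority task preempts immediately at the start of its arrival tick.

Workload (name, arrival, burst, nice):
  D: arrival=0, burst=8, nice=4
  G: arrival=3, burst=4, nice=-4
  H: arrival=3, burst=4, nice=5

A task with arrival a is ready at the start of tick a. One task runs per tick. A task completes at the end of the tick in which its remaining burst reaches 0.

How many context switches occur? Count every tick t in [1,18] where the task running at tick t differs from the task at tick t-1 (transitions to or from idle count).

t=0: ready={D} → run D
t=1: ready={D} → run D
t=2: ready={D} → run D
t=3: ready={D,G,H} → run G
t=4: ready={D,G,H} → run G
t=5: ready={D,G,H} → run G
t=6: ready={D,G,H} → run G
t=7: ready={D,H} → run D
t=8: ready={D,H} → run D
t=9: ready={D,H} → run D
t=10: ready={D,H} → run D
t=11: ready={D,H} → run D
t=12: ready={H} → run H
t=13: ready={H} → run H
t=14: ready={H} → run H
t=15: ready={H} → run H
t=16: (idle)
t=17: (idle)
t=18: (idle)

context switches = 4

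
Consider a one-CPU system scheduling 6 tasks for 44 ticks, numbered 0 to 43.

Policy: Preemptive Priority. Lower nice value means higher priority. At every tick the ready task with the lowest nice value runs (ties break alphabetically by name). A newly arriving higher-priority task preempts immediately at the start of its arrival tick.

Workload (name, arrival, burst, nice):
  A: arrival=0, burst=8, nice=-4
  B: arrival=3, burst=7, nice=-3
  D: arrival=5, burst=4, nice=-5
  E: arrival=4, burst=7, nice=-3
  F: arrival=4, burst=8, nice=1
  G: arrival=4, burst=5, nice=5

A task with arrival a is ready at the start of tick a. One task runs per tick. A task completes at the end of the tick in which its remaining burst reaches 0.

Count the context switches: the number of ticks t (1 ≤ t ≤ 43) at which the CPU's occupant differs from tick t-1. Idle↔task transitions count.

t=0: ready={A} → run A
t=1: ready={A} → run A
t=2: ready={A} → run A
t=3: ready={A,B} → run A
t=4: ready={A,B,E,F,G} → run A
t=5: ready={A,B,D,E,F,G} → run D
t=6: ready={A,B,D,E,F,G} → run D
t=7: ready={A,B,D,E,F,G} → run D
t=8: ready={A,B,D,E,F,G} → run D
t=9: ready={A,B,E,F,G} → run A
t=10: ready={A,B,E,F,G} → run A
t=11: ready={A,B,E,F,G} → run A
t=12: ready={B,E,F,G} → run B
t=13: ready={B,E,F,G} → run B
t=14: ready={B,E,F,G} → run B
t=15: ready={B,E,F,G} → run B
t=16: ready={B,E,F,G} → run B
t=17: ready={B,E,F,G} → run B
t=18: ready={B,E,F,G} → run B
t=19: ready={E,F,G} → run E
t=20: ready={E,F,G} → run E
t=21: ready={E,F,G} → run E
t=22: ready={E,F,G} → run E
t=23: ready={E,F,G} → run E
t=24: ready={E,F,G} → run E
t=25: ready={E,F,G} → run E
t=26: ready={F,G} → run F
t=27: ready={F,G} → run F
t=28: ready={F,G} → run F
t=29: ready={F,G} → run F
t=30: ready={F,G} → run F
t=31: ready={F,G} → run F
t=32: ready={F,G} → run F
t=33: ready={F,G} → run F
t=34: ready={G} → run G
t=35: ready={G} → run G
t=36: ready={G} → run G
t=37: ready={G} → run G
t=38: ready={G} → run G
t=39: (idle)
t=40: (idle)
t=41: (idle)
t=42: (idle)
t=43: (idle)

context switches = 7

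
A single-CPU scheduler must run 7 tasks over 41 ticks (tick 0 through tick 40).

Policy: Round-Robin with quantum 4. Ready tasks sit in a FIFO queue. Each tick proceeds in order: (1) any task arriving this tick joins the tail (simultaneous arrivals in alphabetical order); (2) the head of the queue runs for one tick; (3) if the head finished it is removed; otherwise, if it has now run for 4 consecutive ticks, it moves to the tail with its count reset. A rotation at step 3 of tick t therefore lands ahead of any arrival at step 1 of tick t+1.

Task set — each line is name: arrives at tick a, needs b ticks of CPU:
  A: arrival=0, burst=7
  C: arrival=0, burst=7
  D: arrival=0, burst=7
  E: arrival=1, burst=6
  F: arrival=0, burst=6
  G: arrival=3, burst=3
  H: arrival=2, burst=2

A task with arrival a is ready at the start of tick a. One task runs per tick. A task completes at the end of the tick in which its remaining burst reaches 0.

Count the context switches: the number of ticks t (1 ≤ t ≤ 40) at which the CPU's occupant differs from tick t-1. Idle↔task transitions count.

context switches = 12

t=0: queue=[A,C,D,F] q_used=0 → run A
t=1: queue=[A,C,D,F,E] q_used=1 → run A
t=2: queue=[A,C,D,F,E,H] q_used=2 → run A
t=3: queue=[A,C,D,F,E,H,G] q_used=3 → run A
t=4: queue=[C,D,F,E,H,G,A] q_used=0 → run C
t=5: queue=[C,D,F,E,H,G,A] q_used=1 → run C
t=6: queue=[C,D,F,E,H,G,A] q_used=2 → run C
t=7: queue=[C,D,F,E,H,G,A] q_used=3 → run C
t=8: queue=[D,F,E,H,G,A,C] q_used=0 → run D
t=9: queue=[D,F,E,H,G,A,C] q_used=1 → run D
t=10: queue=[D,F,E,H,G,A,C] q_used=2 → run D
t=11: queue=[D,F,E,H,G,A,C] q_used=3 → run D
t=12: queue=[F,E,H,G,A,C,D] q_used=0 → run F
t=13: queue=[F,E,H,G,A,C,D] q_used=1 → run F
t=14: queue=[F,E,H,G,A,C,D] q_used=2 → run F
t=15: queue=[F,E,H,G,A,C,D] q_used=3 → run F
t=16: queue=[E,H,G,A,C,D,F] q_used=0 → run E
t=17: queue=[E,H,G,A,C,D,F] q_used=1 → run E
t=18: queue=[E,H,G,A,C,D,F] q_used=2 → run E
t=19: queue=[E,H,G,A,C,D,F] q_used=3 → run E
t=20: queue=[H,G,A,C,D,F,E] q_used=0 → run H
t=21: queue=[H,G,A,C,D,F,E] q_used=1 → run H
t=22: queue=[G,A,C,D,F,E] q_used=0 → run G
t=23: queue=[G,A,C,D,F,E] q_used=1 → run G
t=24: queue=[G,A,C,D,F,E] q_used=2 → run G
t=25: queue=[A,C,D,F,E] q_used=0 → run A
t=26: queue=[A,C,D,F,E] q_used=1 → run A
t=27: queue=[A,C,D,F,E] q_used=2 → run A
t=28: queue=[C,D,F,E] q_used=0 → run C
t=29: queue=[C,D,F,E] q_used=1 → run C
t=30: queue=[C,D,F,E] q_used=2 → run C
t=31: queue=[D,F,E] q_used=0 → run D
t=32: queue=[D,F,E] q_used=1 → run D
t=33: queue=[D,F,E] q_used=2 → run D
t=34: queue=[F,E] q_used=0 → run F
t=35: queue=[F,E] q_used=1 → run F
t=36: queue=[E] q_used=0 → run E
t=37: queue=[E] q_used=1 → run E
t=38: (idle)
t=39: (idle)
t=40: (idle)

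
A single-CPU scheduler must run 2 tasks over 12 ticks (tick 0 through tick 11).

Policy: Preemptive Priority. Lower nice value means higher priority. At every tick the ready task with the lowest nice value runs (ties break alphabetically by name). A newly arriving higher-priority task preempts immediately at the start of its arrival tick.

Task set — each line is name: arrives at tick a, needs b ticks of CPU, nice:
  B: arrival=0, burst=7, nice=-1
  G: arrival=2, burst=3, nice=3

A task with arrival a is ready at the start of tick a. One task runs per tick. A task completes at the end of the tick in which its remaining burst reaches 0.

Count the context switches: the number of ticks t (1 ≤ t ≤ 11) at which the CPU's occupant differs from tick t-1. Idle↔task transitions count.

context switches = 2

t=0: ready={B} → run B
t=1: ready={B} → run B
t=2: ready={B,G} → run B
t=3: ready={B,G} → run B
t=4: ready={B,G} → run B
t=5: ready={B,G} → run B
t=6: ready={B,G} → run B
t=7: ready={G} → run G
t=8: ready={G} → run G
t=9: ready={G} → run G
t=10: (idle)
t=11: (idle)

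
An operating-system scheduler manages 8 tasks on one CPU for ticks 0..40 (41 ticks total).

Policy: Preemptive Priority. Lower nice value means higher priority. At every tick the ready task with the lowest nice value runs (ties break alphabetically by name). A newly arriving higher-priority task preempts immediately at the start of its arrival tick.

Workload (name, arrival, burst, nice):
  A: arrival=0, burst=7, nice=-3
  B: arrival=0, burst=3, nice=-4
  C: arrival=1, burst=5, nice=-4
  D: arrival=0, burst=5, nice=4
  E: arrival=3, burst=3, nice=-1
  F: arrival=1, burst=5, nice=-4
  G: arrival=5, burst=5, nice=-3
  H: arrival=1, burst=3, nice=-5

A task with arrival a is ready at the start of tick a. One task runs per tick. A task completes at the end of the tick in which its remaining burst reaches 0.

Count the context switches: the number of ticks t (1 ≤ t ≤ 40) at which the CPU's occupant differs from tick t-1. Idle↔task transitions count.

context switches = 9

t=0: ready={A,B,D} → run B
t=1: ready={A,B,C,D,F,H} → run H
t=2: ready={A,B,C,D,F,H} → run H
t=3: ready={A,B,C,D,E,F,H} → run H
t=4: ready={A,B,C,D,E,F} → run B
t=5: ready={A,B,C,D,E,F,G} → run B
t=6: ready={A,C,D,E,F,G} → run C
t=7: ready={A,C,D,E,F,G} → run C
t=8: ready={A,C,D,E,F,G} → run C
t=9: ready={A,C,D,E,F,G} → run C
t=10: ready={A,C,D,E,F,G} → run C
t=11: ready={A,D,E,F,G} → run F
t=12: ready={A,D,E,F,G} → run F
t=13: ready={A,D,E,F,G} → run F
t=14: ready={A,D,E,F,G} → run F
t=15: ready={A,D,E,F,G} → run F
t=16: ready={A,D,E,G} → run A
t=17: ready={A,D,E,G} → run A
t=18: ready={A,D,E,G} → run A
t=19: ready={A,D,E,G} → run A
t=20: ready={A,D,E,G} → run A
t=21: ready={A,D,E,G} → run A
t=22: ready={A,D,E,G} → run A
t=23: ready={D,E,G} → run G
t=24: ready={D,E,G} → run G
t=25: ready={D,E,G} → run G
t=26: ready={D,E,G} → run G
t=27: ready={D,E,G} → run G
t=28: ready={D,E} → run E
t=29: ready={D,E} → run E
t=30: ready={D,E} → run E
t=31: ready={D} → run D
t=32: ready={D} → run D
t=33: ready={D} → run D
t=34: ready={D} → run D
t=35: ready={D} → run D
t=36: (idle)
t=37: (idle)
t=38: (idle)
t=39: (idle)
t=40: (idle)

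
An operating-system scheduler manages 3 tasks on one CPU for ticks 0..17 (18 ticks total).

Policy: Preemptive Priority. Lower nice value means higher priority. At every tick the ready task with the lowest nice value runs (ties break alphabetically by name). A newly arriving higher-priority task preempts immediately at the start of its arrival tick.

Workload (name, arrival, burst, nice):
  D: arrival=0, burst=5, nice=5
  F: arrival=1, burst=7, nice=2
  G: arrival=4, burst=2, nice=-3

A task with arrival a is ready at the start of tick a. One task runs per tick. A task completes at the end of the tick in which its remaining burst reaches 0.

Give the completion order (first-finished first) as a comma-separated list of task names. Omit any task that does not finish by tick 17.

t=0: ready={D} → run D
t=1: ready={D,F} → run F
t=2: ready={D,F} → run F
t=3: ready={D,F} → run F
t=4: ready={D,F,G} → run G
t=5: ready={D,F,G} → run G
t=6: ready={D,F} → run F
t=7: ready={D,F} → run F
t=8: ready={D,F} → run F
t=9: ready={D,F} → run F
t=10: ready={D} → run D
t=11: ready={D} → run D
t=12: ready={D} → run D
t=13: ready={D} → run D
t=14: (idle)
t=15: (idle)
t=16: (idle)
t=17: (idle)

completion order = G, F, D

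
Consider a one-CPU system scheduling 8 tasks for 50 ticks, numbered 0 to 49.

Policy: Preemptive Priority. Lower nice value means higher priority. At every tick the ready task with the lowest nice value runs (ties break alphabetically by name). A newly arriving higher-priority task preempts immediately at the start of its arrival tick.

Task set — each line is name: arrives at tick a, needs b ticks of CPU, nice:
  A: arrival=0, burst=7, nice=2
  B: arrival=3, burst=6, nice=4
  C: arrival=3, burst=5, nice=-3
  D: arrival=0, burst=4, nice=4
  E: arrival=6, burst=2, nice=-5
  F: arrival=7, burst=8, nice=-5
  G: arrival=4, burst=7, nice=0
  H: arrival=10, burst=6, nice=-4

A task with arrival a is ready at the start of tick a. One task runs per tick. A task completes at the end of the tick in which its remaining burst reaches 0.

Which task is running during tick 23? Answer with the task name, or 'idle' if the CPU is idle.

t=0: ready={A,D} → run A
t=1: ready={A,D} → run A
t=2: ready={A,D} → run A
t=3: ready={A,B,C,D} → run C
t=4: ready={A,B,C,D,G} → run C
t=5: ready={A,B,C,D,G} → run C
t=6: ready={A,B,C,D,E,G} → run E
t=7: ready={A,B,C,D,E,F,G} → run E
t=8: ready={A,B,C,D,F,G} → run F
t=9: ready={A,B,C,D,F,G} → run F
t=10: ready={A,B,C,D,F,G,H} → run F
t=11: ready={A,B,C,D,F,G,H} → run F
t=12: ready={A,B,C,D,F,G,H} → run F
t=13: ready={A,B,C,D,F,G,H} → run F
t=14: ready={A,B,C,D,F,G,H} → run F
t=15: ready={A,B,C,D,F,G,H} → run F
t=16: ready={A,B,C,D,G,H} → run H
t=17: ready={A,B,C,D,G,H} → run H
t=18: ready={A,B,C,D,G,H} → run H
t=19: ready={A,B,C,D,G,H} → run H
t=20: ready={A,B,C,D,G,H} → run H
t=21: ready={A,B,C,D,G,H} → run H
t=22: ready={A,B,C,D,G} → run C
t=23: ready={A,B,C,D,G} → run C
t=24: ready={A,B,D,G} → run G
t=25: ready={A,B,D,G} → run G
t=26: ready={A,B,D,G} → run G
t=27: ready={A,B,D,G} → run G
t=28: ready={A,B,D,G} → run G
t=29: ready={A,B,D,G} → run G
t=30: ready={A,B,D,G} → run G
t=31: ready={A,B,D} → run A
t=32: ready={A,B,D} → run A
t=33: ready={A,B,D} → run A
t=34: ready={A,B,D} → run A
t=35: ready={B,D} → run B
t=36: ready={B,D} → run B
t=37: ready={B,D} → run B
t=38: ready={B,D} → run B
t=39: ready={B,D} → run B
t=40: ready={B,D} → run B
t=41: ready={D} → run D
t=42: ready={D} → run D
t=43: ready={D} → run D
t=44: ready={D} → run D
t=45: (idle)
t=46: (idle)
t=47: (idle)
t=48: (idle)
t=49: (idle)

running at tick 23 = C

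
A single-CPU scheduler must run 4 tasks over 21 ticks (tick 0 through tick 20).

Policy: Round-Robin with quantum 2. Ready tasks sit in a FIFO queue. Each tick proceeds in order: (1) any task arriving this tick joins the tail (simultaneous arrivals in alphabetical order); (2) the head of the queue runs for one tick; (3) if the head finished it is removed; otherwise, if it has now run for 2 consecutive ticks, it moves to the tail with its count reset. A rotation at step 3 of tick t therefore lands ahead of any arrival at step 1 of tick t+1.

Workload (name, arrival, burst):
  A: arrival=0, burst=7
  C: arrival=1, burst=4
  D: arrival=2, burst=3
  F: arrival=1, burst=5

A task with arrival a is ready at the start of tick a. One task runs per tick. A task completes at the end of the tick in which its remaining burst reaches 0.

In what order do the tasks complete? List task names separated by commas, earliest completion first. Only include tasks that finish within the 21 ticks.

completion order = C, D, F, A

t=0: queue=[A] q_used=0 → run A
t=1: queue=[A,C,F] q_used=1 → run A
t=2: queue=[C,F,A,D] q_used=0 → run C
t=3: queue=[C,F,A,D] q_used=1 → run C
t=4: queue=[F,A,D,C] q_used=0 → run F
t=5: queue=[F,A,D,C] q_used=1 → run F
t=6: queue=[A,D,C,F] q_used=0 → run A
t=7: queue=[A,D,C,F] q_used=1 → run A
t=8: queue=[D,C,F,A] q_used=0 → run D
t=9: queue=[D,C,F,A] q_used=1 → run D
t=10: queue=[C,F,A,D] q_used=0 → run C
t=11: queue=[C,F,A,D] q_used=1 → run C
t=12: queue=[F,A,D] q_used=0 → run F
t=13: queue=[F,A,D] q_used=1 → run F
t=14: queue=[A,D,F] q_used=0 → run A
t=15: queue=[A,D,F] q_used=1 → run A
t=16: queue=[D,F,A] q_used=0 → run D
t=17: queue=[F,A] q_used=0 → run F
t=18: queue=[A] q_used=0 → run A
t=19: (idle)
t=20: (idle)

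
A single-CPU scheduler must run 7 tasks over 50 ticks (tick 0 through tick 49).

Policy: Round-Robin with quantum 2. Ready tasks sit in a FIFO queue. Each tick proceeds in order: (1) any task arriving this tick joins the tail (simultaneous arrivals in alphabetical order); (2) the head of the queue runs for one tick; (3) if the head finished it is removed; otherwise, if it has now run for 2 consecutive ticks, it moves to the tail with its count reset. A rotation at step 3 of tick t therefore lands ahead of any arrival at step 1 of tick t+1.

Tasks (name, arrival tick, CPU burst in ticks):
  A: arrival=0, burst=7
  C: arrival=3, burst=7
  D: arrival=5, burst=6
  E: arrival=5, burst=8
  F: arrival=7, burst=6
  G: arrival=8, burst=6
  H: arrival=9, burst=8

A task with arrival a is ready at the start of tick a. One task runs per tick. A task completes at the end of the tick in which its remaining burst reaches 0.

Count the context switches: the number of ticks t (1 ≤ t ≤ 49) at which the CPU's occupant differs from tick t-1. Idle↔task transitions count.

t=0: queue=[A] q_used=0 → run A
t=1: queue=[A] q_used=1 → run A
t=2: queue=[A] q_used=0 → run A
t=3: queue=[A,C] q_used=1 → run A
t=4: queue=[C,A] q_used=0 → run C
t=5: queue=[C,A,D,E] q_used=1 → run C
t=6: queue=[A,D,E,C] q_used=0 → run A
t=7: queue=[A,D,E,C,F] q_used=1 → run A
t=8: queue=[D,E,C,F,A,G] q_used=0 → run D
t=9: queue=[D,E,C,F,A,G,H] q_used=1 → run D
t=10: queue=[E,C,F,A,G,H,D] q_used=0 → run E
t=11: queue=[E,C,F,A,G,H,D] q_used=1 → run E
t=12: queue=[C,F,A,G,H,D,E] q_used=0 → run C
t=13: queue=[C,F,A,G,H,D,E] q_used=1 → run C
t=14: queue=[F,A,G,H,D,E,C] q_used=0 → run F
t=15: queue=[F,A,G,H,D,E,C] q_used=1 → run F
t=16: queue=[A,G,H,D,E,C,F] q_used=0 → run A
t=17: queue=[G,H,D,E,C,F] q_used=0 → run G
t=18: queue=[G,H,D,E,C,F] q_used=1 → run G
t=19: queue=[H,D,E,C,F,G] q_used=0 → run H
t=20: queue=[H,D,E,C,F,G] q_used=1 → run H
t=21: queue=[D,E,C,F,G,H] q_used=0 → run D
t=22: queue=[D,E,C,F,G,H] q_used=1 → run D
t=23: queue=[E,C,F,G,H,D] q_used=0 → run E
t=24: queue=[E,C,F,G,H,D] q_used=1 → run E
t=25: queue=[C,F,G,H,D,E] q_used=0 → run C
t=26: queue=[C,F,G,H,D,E] q_used=1 → run C
t=27: queue=[F,G,H,D,E,C] q_used=0 → run F
t=28: queue=[F,G,H,D,E,C] q_used=1 → run F
t=29: queue=[G,H,D,E,C,F] q_used=0 → run G
t=30: queue=[G,H,D,E,C,F] q_used=1 → run G
t=31: queue=[H,D,E,C,F,G] q_used=0 → run H
t=32: queue=[H,D,E,C,F,G] q_used=1 → run H
t=33: queue=[D,E,C,F,G,H] q_used=0 → run D
t=34: queue=[D,E,C,F,G,H] q_used=1 → run D
t=35: queue=[E,C,F,G,H] q_used=0 → run E
t=36: queue=[E,C,F,G,H] q_used=1 → run E
t=37: queue=[C,F,G,H,E] q_used=0 → run C
t=38: queue=[F,G,H,E] q_used=0 → run F
t=39: queue=[F,G,H,E] q_used=1 → run F
t=40: queue=[G,H,E] q_used=0 → run G
t=41: queue=[G,H,E] q_used=1 → run G
t=42: queue=[H,E] q_used=0 → run H
t=43: queue=[H,E] q_used=1 → run H
t=44: queue=[E,H] q_used=0 → run E
t=45: queue=[E,H] q_used=1 → run E
t=46: queue=[H] q_used=0 → run H
t=47: queue=[H] q_used=1 → run H
t=48: (idle)
t=49: (idle)

context switches = 24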